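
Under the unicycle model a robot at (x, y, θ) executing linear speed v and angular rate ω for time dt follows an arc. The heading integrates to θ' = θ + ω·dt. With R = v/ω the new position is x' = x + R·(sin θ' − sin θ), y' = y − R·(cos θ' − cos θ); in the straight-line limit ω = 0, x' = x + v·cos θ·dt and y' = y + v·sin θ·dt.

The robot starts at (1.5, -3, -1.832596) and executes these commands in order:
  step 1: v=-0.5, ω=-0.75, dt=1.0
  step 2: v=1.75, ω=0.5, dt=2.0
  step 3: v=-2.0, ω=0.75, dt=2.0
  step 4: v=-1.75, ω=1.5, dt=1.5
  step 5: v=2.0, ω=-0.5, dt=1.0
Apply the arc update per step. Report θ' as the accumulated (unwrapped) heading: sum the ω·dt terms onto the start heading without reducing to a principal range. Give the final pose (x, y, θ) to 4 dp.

step 1: θ'=-2.5826 (R=0.6667) → pose (1.7904, -2.6074, -2.5826)
step 2: θ'=-1.5826 (R=3.5000) → pose (0.1468, -5.5333, -1.5826)
step 3: θ'=-0.0826 (R=-2.6667) → pose (-2.2997, -2.8443, -0.0826)
step 4: θ'=2.1674 (R=-1.1667) → pose (-3.3610, -4.6624, 2.1674)
step 5: θ'=1.6674 (R=-4.0000) → pose (-4.0334, -2.8009, 1.6674)

(-4.0334, -2.8009, 1.6674)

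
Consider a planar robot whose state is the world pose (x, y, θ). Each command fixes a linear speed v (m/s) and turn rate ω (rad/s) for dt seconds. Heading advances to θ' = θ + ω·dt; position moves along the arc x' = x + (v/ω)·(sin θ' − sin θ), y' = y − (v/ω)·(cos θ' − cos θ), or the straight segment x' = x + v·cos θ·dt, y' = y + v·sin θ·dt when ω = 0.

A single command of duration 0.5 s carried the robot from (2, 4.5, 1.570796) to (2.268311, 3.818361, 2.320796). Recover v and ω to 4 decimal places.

v = -1.5000, ω = 1.5000

Δθ = 2.320796 − 1.570796 = 0.750000
ω = Δθ/dt = 0.750000/0.5 = 1.5000
R = −Δy/(cos θ' − cos θ) = -1.0000
v = R·ω = -1.0000·1.5000 = -1.5000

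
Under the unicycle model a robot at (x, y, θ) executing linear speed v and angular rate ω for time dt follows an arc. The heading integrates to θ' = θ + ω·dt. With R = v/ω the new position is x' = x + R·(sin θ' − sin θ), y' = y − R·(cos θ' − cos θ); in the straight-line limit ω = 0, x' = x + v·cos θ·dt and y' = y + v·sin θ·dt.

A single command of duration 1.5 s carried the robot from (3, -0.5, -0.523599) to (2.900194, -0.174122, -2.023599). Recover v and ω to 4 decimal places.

v = -0.2500, ω = -1.0000

Δθ = -2.023599 − -0.523599 = -1.500000
ω = Δθ/dt = -1.500000/1.5 = -1.0000
R = −Δy/(cos θ' − cos θ) = 0.2500
v = R·ω = 0.2500·-1.0000 = -0.2500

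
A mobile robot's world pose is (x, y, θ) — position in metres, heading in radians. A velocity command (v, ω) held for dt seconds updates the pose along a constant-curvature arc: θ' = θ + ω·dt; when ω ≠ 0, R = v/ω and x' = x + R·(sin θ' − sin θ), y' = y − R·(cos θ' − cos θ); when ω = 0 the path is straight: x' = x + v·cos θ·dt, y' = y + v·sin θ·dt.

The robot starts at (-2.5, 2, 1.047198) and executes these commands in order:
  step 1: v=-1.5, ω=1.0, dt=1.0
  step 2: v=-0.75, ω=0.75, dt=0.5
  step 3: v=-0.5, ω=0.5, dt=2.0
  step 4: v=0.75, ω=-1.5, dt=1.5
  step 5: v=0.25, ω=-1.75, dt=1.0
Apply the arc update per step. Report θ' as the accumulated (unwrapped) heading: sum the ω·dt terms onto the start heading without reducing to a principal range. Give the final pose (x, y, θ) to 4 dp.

step 1: θ'=2.0472 (R=-1.5000) → pose (-2.5339, 0.5621, 2.0472)
step 2: θ'=2.4222 (R=-1.0000) → pose (-2.3042, 0.2685, 2.4222)
step 3: θ'=3.4222 (R=-1.0000) → pose (-1.3683, 0.0598, 3.4222)
step 4: θ'=1.1722 (R=-0.5000) → pose (-1.9676, 0.7343, 1.1722)
step 5: θ'=-0.5778 (R=-0.1429) → pose (-1.7579, 0.7985, -0.5778)

(-1.7579, 0.7985, -0.5778)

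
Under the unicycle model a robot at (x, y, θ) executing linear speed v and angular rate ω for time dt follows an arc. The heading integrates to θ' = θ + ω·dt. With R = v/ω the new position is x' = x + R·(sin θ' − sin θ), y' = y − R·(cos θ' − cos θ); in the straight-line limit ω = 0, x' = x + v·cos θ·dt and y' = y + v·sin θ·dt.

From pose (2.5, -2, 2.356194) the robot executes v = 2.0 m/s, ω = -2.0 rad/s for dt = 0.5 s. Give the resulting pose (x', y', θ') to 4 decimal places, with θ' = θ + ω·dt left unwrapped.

θ' = 2.3562 + -2.0·0.5 = 1.3562
R = v/ω = 2.0/-2.0 = -1.0000
x' = 2.5 + -1.0000·(sin 1.3562 − sin 2.3562) = 2.2300
y' = -2 − -1.0000·(cos 1.3562 − cos 2.3562) = -1.0799

(2.2300, -1.0799, 1.3562)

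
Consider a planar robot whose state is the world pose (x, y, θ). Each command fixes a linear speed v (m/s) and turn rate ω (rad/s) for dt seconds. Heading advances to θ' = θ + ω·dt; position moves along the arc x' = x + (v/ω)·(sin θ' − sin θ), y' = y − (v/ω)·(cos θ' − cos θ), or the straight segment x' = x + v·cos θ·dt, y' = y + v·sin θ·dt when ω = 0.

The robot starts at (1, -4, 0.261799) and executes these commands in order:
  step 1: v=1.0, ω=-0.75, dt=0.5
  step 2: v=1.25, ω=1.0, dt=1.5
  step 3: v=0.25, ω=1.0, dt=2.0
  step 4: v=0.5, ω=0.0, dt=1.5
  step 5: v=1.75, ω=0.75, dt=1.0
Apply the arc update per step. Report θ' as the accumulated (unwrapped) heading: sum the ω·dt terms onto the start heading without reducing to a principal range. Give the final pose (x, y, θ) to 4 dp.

step 1: θ'=-0.1132 (R=-1.3333) → pose (1.4957, -3.9631, -0.1132)
step 2: θ'=1.3868 (R=1.2500) → pose (2.8658, -2.9498, 1.3868)
step 3: θ'=3.3868 (R=0.2500) → pose (2.5593, -2.6615, 3.3868)
step 4: θ'=3.3868 (straight) → pose (1.8318, -2.8436, 3.3868)
step 5: θ'=4.1368 (R=2.3333) → pose (0.4408, -3.8370, 4.1368)

(0.4408, -3.8370, 4.1368)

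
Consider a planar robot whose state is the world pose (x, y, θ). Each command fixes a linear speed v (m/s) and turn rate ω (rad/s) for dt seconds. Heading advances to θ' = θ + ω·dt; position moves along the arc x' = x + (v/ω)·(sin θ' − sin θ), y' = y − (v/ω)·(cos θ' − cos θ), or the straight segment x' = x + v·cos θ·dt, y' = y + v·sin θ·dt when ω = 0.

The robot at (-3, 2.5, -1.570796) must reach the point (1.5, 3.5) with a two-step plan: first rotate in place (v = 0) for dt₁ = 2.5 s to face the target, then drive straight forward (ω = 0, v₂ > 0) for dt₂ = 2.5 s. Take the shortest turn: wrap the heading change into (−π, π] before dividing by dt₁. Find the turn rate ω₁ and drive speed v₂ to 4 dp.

heading to target = atan2(3.5−2.5, 1.5−-3) = 0.2187
Δθ = wrap(0.2187 − -1.5708) = 1.7895; ω₁ = Δθ/dt₁ = 0.7158
distance = √((1.5−-3)² + (3.5−2.5)²) = 4.6098; v₂ = distance/dt₂ = 1.8439

ω₁ = 0.7158, v₂ = 1.8439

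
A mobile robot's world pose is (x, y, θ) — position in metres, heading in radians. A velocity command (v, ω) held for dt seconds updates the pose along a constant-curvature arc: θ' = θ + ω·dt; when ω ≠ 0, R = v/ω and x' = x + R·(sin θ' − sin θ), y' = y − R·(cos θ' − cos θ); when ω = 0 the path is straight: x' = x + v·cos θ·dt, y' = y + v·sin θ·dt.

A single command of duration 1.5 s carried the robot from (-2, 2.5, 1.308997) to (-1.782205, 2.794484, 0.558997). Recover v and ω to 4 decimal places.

Δθ = 0.558997 − 1.308997 = -0.750000
ω = Δθ/dt = -0.750000/1.5 = -0.5000
R = −Δy/(cos θ' − cos θ) = -0.5000
v = R·ω = -0.5000·-0.5000 = 0.2500

v = 0.2500, ω = -0.5000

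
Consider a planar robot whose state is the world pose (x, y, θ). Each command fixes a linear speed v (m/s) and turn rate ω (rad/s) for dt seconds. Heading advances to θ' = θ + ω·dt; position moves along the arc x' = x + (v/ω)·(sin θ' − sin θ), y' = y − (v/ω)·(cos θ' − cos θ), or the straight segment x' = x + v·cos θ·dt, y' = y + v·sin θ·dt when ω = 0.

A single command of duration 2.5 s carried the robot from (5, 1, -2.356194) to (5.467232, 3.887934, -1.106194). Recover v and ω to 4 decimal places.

Δθ = -1.106194 − -2.356194 = 1.250000
ω = Δθ/dt = 1.250000/2.5 = 0.5000
R = −Δy/(cos θ' − cos θ) = -2.5000
v = R·ω = -2.5000·0.5000 = -1.2500

v = -1.2500, ω = 0.5000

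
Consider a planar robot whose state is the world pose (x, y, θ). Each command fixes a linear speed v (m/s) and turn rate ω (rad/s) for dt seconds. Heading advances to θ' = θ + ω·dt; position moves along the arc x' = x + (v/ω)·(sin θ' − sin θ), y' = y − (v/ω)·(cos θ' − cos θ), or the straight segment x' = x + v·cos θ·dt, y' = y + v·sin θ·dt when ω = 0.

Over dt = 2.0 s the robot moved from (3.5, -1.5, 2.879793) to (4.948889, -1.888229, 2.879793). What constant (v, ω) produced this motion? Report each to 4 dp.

Δθ = 2.879793 − 2.879793 = 0.000000
ω = Δθ/dt = 0.000000/2.0 = 0.0000
ω = 0 → v = (Δx·cos θ + Δy·sin θ)/dt = -0.7500

v = -0.7500, ω = 0.0000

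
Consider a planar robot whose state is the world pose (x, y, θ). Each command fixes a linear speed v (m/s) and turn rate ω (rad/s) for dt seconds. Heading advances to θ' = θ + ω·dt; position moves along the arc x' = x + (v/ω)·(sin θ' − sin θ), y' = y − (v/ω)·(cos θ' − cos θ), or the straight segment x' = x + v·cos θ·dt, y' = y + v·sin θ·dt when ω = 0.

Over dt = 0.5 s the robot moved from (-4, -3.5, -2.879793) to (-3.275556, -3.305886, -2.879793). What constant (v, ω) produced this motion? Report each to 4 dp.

Δθ = -2.879793 − -2.879793 = 0.000000
ω = Δθ/dt = 0.000000/0.5 = 0.0000
ω = 0 → v = (Δx·cos θ + Δy·sin θ)/dt = -1.5000

v = -1.5000, ω = 0.0000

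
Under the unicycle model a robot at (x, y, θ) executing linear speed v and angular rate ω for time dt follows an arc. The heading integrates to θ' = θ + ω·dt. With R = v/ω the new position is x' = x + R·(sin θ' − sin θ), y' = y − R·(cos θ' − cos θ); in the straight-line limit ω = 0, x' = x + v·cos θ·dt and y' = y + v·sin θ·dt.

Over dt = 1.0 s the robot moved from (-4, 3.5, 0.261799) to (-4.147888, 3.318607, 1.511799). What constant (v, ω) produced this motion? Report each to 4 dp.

Δθ = 1.511799 − 0.261799 = 1.250000
ω = Δθ/dt = 1.250000/1.0 = 1.2500
R = −Δy/(cos θ' − cos θ) = -0.2000
v = R·ω = -0.2000·1.2500 = -0.2500

v = -0.2500, ω = 1.2500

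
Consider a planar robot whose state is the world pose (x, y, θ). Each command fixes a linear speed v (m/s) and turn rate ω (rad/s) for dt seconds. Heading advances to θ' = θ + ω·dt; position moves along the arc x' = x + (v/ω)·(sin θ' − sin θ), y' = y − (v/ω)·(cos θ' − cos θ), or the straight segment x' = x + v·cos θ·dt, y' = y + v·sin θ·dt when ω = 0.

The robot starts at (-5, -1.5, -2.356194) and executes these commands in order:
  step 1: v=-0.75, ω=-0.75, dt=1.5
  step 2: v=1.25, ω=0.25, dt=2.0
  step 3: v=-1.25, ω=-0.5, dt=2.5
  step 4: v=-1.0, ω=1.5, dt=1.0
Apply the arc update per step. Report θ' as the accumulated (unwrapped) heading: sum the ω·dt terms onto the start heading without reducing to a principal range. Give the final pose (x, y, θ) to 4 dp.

step 1: θ'=-3.4812 (R=1.0000) → pose (-3.9598, -1.2642, -3.4812)
step 2: θ'=-2.9812 (R=5.0000) → pose (-6.4239, -1.0428, -2.9812)
step 3: θ'=-4.2312 (R=2.5000) → pose (-3.8085, -2.3537, -4.2312)
step 4: θ'=-2.7312 (R=-0.6667) → pose (-2.9516, -2.6564, -2.7312)

(-2.9516, -2.6564, -2.7312)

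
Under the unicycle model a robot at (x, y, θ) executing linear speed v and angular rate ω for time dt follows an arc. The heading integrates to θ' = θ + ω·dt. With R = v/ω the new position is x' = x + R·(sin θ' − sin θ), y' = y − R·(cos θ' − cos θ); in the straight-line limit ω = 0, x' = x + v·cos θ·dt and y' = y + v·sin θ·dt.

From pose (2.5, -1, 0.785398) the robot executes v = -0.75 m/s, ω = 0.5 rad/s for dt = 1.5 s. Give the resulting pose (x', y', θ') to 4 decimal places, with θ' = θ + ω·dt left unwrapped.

θ' = 0.7854 + 0.5·1.5 = 1.5354
R = v/ω = -0.75/0.5 = -1.5000
x' = 2.5 + -1.5000·(sin 1.5354 − sin 0.7854) = 2.0616
y' = -1 − -1.5000·(cos 1.5354 − cos 0.7854) = -2.0076

(2.0616, -2.0076, 1.5354)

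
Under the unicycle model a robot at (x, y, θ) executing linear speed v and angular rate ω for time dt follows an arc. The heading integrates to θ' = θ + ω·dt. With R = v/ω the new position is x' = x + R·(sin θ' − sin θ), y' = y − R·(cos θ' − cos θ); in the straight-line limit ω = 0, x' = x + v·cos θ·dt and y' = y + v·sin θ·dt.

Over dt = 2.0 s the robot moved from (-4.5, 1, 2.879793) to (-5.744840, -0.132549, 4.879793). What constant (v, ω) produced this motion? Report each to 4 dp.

Δθ = 4.879793 − 2.879793 = 2.000000
ω = Δθ/dt = 2.000000/2.0 = 1.0000
R = Δx/(sin θ' − sin θ) = 1.0000
v = R·ω = 1.0000·1.0000 = 1.0000

v = 1.0000, ω = 1.0000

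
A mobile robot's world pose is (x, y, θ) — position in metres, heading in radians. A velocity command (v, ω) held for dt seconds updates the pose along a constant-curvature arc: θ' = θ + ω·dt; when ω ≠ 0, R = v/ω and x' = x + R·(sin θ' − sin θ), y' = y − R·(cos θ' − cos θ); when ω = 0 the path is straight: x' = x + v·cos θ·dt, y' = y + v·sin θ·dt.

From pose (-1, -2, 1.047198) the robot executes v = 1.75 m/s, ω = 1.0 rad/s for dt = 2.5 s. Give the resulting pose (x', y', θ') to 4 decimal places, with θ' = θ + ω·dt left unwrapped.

(-3.2061, 0.4830, 3.5472)

θ' = 1.0472 + 1.0·2.5 = 3.5472
R = v/ω = 1.75/1.0 = 1.7500
x' = -1 + 1.7500·(sin 3.5472 − sin 1.0472) = -3.2061
y' = -2 − 1.7500·(cos 3.5472 − cos 1.0472) = 0.4830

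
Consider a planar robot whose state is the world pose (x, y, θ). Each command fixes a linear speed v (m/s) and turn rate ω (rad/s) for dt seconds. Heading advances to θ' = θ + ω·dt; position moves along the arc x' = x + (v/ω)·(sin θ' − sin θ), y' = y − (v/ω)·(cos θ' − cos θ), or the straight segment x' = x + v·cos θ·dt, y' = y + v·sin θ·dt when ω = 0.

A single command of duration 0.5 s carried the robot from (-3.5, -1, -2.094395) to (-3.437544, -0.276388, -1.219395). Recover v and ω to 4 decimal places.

Δθ = -1.219395 − -2.094395 = 0.875000
ω = Δθ/dt = 0.875000/0.5 = 1.7500
R = −Δy/(cos θ' − cos θ) = -0.8571
v = R·ω = -0.8571·1.7500 = -1.5000

v = -1.5000, ω = 1.7500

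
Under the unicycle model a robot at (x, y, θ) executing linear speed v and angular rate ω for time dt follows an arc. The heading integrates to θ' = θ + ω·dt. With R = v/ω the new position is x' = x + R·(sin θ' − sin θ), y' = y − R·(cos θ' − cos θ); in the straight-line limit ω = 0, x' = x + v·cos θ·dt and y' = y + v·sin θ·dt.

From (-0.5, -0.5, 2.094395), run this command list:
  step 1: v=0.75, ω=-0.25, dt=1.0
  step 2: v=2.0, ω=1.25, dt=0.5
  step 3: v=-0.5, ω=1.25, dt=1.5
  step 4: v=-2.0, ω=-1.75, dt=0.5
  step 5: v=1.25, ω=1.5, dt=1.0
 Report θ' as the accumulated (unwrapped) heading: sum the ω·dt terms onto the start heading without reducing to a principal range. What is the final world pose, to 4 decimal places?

(-0.5515, 0.8482, 4.9694)

step 1: θ'=1.8444 (R=-3.0000) → pose (-0.7903, 0.1894, 1.8444)
step 2: θ'=2.4694 (R=1.6000) → pose (-1.3345, 1.0090, 2.4694)
step 3: θ'=4.3444 (R=-0.4000) → pose (-0.7122, 1.1781, 4.3444)
step 4: θ'=3.4694 (R=1.1429) → pose (-0.0138, 1.8490, 3.4694)
step 5: θ'=4.9694 (R=0.8333) → pose (-0.5515, 0.8482, 4.9694)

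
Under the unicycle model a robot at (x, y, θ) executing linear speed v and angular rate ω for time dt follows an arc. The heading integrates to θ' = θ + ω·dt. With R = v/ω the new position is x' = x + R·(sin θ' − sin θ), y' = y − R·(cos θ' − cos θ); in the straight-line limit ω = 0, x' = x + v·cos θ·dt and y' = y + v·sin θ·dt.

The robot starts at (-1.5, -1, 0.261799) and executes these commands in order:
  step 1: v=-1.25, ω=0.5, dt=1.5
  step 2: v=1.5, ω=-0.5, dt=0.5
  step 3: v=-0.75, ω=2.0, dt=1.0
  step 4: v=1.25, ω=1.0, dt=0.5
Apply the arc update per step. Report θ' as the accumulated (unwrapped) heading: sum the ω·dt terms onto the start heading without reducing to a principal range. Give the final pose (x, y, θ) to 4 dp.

step 1: θ'=1.0118 (R=-2.5000) → pose (-2.9724, -2.0890, 1.0118)
step 2: θ'=0.7618 (R=-3.0000) → pose (-2.4997, -1.5092, 0.7618)
step 3: θ'=2.7618 (R=-0.3750) → pose (-2.3799, -2.1288, 2.7618)
step 4: θ'=3.2618 (R=1.2500) → pose (-2.9932, -2.0488, 3.2618)

(-2.9932, -2.0488, 3.2618)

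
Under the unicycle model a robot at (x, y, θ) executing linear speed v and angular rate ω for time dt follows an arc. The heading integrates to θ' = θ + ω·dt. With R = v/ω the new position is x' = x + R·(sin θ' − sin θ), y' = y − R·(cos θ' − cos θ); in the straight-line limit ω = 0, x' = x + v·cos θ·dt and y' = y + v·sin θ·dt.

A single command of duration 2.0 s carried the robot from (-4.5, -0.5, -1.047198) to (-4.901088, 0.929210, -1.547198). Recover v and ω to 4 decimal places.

Δθ = -1.547198 − -1.047198 = -0.500000
ω = Δθ/dt = -0.500000/2.0 = -0.2500
R = −Δy/(cos θ' − cos θ) = 3.0000
v = R·ω = 3.0000·-0.2500 = -0.7500

v = -0.7500, ω = -0.2500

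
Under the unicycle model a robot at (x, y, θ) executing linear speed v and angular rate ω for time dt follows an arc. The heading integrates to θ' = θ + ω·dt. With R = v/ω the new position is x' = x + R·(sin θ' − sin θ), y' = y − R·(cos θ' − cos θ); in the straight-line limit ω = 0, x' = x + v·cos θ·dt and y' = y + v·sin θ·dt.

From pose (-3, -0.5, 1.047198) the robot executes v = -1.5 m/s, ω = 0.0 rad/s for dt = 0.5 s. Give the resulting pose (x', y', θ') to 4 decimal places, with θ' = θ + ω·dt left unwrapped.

θ' = 1.0472 + 0.0·0.5 = 1.0472
ω = 0 → straight: x' = -3 + -1.5·cos(1.0472)·0.5 = -3.3750
y' = -0.5 + -1.5·sin(1.0472)·0.5 = -1.1495

(-3.3750, -1.1495, 1.0472)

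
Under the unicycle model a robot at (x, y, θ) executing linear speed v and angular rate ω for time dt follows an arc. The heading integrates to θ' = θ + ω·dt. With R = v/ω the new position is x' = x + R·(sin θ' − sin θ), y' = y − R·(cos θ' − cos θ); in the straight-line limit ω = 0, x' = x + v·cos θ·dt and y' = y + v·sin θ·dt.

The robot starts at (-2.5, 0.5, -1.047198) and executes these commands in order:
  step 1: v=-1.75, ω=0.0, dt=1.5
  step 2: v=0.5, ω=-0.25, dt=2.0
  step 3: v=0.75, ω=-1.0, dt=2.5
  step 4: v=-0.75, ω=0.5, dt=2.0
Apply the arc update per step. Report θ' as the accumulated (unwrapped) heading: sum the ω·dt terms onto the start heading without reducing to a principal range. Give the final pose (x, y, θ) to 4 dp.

step 1: θ'=-1.0472 (straight) → pose (-3.8125, 2.7733, -1.0472)
step 2: θ'=-1.5472 (R=-2.0000) → pose (-3.5451, 1.8205, -1.5472)
step 3: θ'=-4.0472 (R=-0.7500) → pose (-4.8850, 1.3399, -4.0472)
step 4: θ'=-3.0472 (R=-1.5000) → pose (-3.5634, 0.7724, -3.0472)

(-3.5634, 0.7724, -3.0472)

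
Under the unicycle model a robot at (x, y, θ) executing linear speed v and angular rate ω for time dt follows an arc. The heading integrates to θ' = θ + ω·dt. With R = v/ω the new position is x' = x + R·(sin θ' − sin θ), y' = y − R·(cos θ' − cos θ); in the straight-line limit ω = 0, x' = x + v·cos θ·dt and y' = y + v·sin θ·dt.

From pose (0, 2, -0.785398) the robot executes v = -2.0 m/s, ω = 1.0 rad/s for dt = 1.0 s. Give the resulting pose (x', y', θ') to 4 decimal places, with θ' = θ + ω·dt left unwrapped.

(-1.8401, 2.5399, 0.2146)

θ' = -0.7854 + 1.0·1.0 = 0.2146
R = v/ω = -2.0/1.0 = -2.0000
x' = 0 + -2.0000·(sin 0.2146 − sin -0.7854) = -1.8401
y' = 2 − -2.0000·(cos 0.2146 − cos -0.7854) = 2.5399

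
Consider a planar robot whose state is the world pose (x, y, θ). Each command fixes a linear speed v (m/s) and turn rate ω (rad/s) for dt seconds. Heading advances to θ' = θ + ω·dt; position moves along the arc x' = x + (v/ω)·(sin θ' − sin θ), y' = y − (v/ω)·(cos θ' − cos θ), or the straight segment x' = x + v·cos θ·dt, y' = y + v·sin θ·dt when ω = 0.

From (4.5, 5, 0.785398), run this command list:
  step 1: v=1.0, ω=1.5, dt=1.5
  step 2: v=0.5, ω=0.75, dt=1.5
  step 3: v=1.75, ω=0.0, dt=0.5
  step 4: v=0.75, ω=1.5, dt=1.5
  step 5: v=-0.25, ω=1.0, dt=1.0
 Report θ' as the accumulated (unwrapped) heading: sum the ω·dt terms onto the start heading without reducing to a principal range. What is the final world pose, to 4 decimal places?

step 1: θ'=3.0354 (R=0.6667) → pose (4.0993, 6.1343, 3.0354)
step 2: θ'=4.1604 (R=0.6667) → pose (3.4609, 5.8210, 4.1604)
step 3: θ'=4.1604 (straight) → pose (3.0021, 5.0759, 4.1604)
step 4: θ'=6.4104 (R=0.5000) → pose (3.4913, 4.3178, 6.4104)
step 5: θ'=7.4104 (R=-0.2500) → pose (3.2972, 4.1771, 7.4104)

(3.2972, 4.1771, 7.4104)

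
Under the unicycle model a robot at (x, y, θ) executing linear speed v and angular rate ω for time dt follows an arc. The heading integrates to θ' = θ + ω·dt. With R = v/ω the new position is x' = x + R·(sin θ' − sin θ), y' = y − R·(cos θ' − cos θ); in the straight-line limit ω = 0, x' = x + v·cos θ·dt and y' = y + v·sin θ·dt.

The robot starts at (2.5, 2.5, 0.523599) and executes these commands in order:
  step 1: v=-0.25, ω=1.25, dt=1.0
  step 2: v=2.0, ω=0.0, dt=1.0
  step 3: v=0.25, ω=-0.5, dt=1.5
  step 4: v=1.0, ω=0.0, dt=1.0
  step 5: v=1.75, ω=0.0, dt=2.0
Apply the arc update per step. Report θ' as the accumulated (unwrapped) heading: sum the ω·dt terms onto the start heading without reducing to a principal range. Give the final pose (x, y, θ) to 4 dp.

(4.4054, 8.4493, 1.0236)

step 1: θ'=1.7736 (R=-0.2000) → pose (2.4041, 2.2865, 1.7736)
step 2: θ'=1.7736 (straight) → pose (2.0013, 4.2455, 1.7736)
step 3: θ'=1.0236 (R=-0.5000) → pose (2.0640, 4.6064, 1.0236)
step 4: θ'=1.0236 (straight) → pose (2.5843, 5.4604, 1.0236)
step 5: θ'=1.0236 (straight) → pose (4.4054, 8.4493, 1.0236)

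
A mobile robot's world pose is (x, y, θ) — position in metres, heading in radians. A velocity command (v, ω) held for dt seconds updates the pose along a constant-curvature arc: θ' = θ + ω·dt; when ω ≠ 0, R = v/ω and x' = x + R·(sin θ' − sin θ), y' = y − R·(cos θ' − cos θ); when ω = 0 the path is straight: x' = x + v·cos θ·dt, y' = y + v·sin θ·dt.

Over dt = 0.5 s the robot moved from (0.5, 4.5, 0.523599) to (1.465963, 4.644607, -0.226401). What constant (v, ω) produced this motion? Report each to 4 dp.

v = 2.0000, ω = -1.5000

Δθ = -0.226401 − 0.523599 = -0.750000
ω = Δθ/dt = -0.750000/0.5 = -1.5000
R = Δx/(sin θ' − sin θ) = -1.3333
v = R·ω = -1.3333·-1.5000 = 2.0000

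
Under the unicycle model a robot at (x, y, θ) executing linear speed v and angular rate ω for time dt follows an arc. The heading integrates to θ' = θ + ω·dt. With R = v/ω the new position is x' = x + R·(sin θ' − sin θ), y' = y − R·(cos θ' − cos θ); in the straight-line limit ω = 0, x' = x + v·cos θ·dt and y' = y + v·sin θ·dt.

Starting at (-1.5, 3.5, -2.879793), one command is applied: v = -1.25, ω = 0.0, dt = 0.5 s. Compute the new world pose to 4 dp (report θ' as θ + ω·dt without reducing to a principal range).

(-0.8963, 3.6618, -2.8798)

θ' = -2.8798 + 0.0·0.5 = -2.8798
ω = 0 → straight: x' = -1.5 + -1.25·cos(-2.8798)·0.5 = -0.8963
y' = 3.5 + -1.25·sin(-2.8798)·0.5 = 3.6618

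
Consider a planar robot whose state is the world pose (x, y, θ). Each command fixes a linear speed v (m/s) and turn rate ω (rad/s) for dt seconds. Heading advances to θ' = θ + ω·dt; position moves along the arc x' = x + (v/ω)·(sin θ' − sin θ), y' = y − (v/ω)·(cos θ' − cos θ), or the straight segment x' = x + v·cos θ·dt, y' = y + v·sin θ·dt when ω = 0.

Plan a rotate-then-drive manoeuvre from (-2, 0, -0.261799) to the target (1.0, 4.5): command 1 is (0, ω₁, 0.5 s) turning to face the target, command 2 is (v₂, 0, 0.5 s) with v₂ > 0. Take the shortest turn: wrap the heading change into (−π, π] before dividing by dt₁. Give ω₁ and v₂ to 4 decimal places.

ω₁ = 2.4892, v₂ = 10.8167

heading to target = atan2(4.5−0, 1−-2) = 0.9828
Δθ = wrap(0.9828 − -0.2618) = 1.2446; ω₁ = Δθ/dt₁ = 2.4892
distance = √((1−-2)² + (4.5−0)²) = 5.4083; v₂ = distance/dt₂ = 10.8167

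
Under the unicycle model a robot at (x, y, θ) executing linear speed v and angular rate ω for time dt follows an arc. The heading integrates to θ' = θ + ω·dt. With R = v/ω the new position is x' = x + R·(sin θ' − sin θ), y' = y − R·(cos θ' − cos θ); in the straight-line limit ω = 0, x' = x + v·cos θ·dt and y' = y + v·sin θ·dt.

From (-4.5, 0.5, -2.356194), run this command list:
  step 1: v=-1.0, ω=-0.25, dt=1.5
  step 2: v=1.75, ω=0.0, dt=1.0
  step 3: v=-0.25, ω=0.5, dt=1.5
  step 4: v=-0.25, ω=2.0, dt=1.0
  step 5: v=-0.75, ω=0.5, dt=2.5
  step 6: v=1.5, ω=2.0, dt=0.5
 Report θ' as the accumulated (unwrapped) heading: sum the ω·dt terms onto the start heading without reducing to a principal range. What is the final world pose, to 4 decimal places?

step 1: θ'=-2.7312 (R=4.0000) → pose (-3.2675, 1.3394, -2.7312)
step 2: θ'=-2.7312 (straight) → pose (-4.8722, 0.6412, -2.7312)
step 3: θ'=-1.9812 (R=-0.5000) → pose (-4.6132, 0.9002, -1.9812)
step 4: θ'=0.0188 (R=-0.1250) → pose (-4.7301, 1.0751, 0.0188)
step 5: θ'=1.2688 (R=-1.5000) → pose (-6.1340, 0.0215, 1.2688)
step 6: θ'=2.2688 (R=0.7500) → pose (-6.2755, 0.7265, 2.2688)

(-6.2755, 0.7265, 2.2688)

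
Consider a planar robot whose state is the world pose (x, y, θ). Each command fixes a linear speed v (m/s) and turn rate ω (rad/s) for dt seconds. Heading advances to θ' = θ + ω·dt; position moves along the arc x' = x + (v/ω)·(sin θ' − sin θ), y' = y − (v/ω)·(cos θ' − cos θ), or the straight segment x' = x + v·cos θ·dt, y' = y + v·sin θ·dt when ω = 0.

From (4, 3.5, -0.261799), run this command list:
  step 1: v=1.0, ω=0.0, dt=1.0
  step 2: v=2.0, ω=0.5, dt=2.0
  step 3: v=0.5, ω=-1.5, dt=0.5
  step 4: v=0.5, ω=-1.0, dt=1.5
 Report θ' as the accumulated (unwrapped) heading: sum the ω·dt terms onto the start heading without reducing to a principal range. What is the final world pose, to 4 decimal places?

step 1: θ'=-0.2618 (straight) → pose (4.9659, 3.2412, -0.2618)
step 2: θ'=0.7382 (R=4.0000) → pose (8.6930, 4.1462, 0.7382)
step 3: θ'=-0.0118 (R=-0.3333) → pose (8.9213, 4.2329, -0.0118)
step 4: θ'=-1.5118 (R=-0.5000) → pose (9.4145, 3.7624, -1.5118)

(9.4145, 3.7624, -1.5118)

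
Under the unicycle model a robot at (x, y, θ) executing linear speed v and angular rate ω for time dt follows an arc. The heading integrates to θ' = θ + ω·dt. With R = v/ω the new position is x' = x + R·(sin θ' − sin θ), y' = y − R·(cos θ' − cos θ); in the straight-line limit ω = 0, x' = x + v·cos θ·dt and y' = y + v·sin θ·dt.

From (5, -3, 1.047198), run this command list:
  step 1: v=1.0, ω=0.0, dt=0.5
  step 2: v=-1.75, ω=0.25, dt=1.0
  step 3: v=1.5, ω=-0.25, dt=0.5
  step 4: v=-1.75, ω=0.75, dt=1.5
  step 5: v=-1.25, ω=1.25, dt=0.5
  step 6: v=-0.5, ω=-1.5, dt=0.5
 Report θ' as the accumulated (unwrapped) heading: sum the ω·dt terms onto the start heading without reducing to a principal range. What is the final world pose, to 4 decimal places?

step 1: θ'=1.0472 (straight) → pose (5.2500, -2.5670, 1.0472)
step 2: θ'=1.2972 (R=-7.0000) → pose (4.5725, -4.1756, 1.2972)
step 3: θ'=1.1722 (R=-6.0000) → pose (4.8197, -3.4680, 1.1722)
step 4: θ'=2.2972 (R=-2.3333) → pose (5.2258, -5.9234, 2.2972)
step 5: θ'=2.9222 (R=-1.0000) → pose (5.7558, -6.2353, 2.9222)
step 6: θ'=2.1722 (R=0.3333) → pose (5.9581, -6.3720, 2.1722)

(5.9581, -6.3720, 2.1722)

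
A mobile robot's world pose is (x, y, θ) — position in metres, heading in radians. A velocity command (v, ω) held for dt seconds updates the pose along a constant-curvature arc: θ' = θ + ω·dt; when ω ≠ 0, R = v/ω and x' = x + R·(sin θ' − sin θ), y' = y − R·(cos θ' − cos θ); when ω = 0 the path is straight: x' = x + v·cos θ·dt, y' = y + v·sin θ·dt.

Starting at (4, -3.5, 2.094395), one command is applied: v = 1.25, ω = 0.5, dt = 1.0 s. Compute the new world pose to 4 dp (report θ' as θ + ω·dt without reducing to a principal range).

θ' = 2.0944 + 0.5·1.0 = 2.5944
R = v/ω = 1.25/0.5 = 2.5000
x' = 4 + 2.5000·(sin 2.5944 − sin 2.0944) = 3.1357
y' = -3.5 − 2.5000·(cos 2.5944 − cos 2.0944) = -2.6150

(3.1357, -2.6150, 2.5944)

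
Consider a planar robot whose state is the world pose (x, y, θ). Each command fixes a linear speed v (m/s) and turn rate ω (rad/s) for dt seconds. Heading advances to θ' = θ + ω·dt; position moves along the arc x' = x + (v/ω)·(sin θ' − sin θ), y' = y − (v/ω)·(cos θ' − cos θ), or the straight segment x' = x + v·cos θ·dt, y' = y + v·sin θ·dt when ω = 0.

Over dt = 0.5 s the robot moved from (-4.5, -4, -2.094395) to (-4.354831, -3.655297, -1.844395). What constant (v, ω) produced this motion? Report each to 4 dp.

Δθ = -1.844395 − -2.094395 = 0.250000
ω = Δθ/dt = 0.250000/0.5 = 0.5000
R = −Δy/(cos θ' − cos θ) = -1.5000
v = R·ω = -1.5000·0.5000 = -0.7500

v = -0.7500, ω = 0.5000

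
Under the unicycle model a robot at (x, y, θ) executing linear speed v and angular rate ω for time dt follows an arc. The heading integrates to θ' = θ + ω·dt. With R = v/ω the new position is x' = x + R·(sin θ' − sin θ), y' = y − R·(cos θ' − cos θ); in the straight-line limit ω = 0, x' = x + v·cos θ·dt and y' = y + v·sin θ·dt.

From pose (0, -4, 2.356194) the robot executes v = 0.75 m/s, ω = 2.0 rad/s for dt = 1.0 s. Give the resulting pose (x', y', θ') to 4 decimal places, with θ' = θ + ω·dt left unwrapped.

(-0.6166, -4.1344, 4.3562)

θ' = 2.3562 + 2.0·1.0 = 4.3562
R = v/ω = 0.75/2.0 = 0.3750
x' = 0 + 0.3750·(sin 4.3562 − sin 2.3562) = -0.6166
y' = -4 − 0.3750·(cos 4.3562 − cos 2.3562) = -4.1344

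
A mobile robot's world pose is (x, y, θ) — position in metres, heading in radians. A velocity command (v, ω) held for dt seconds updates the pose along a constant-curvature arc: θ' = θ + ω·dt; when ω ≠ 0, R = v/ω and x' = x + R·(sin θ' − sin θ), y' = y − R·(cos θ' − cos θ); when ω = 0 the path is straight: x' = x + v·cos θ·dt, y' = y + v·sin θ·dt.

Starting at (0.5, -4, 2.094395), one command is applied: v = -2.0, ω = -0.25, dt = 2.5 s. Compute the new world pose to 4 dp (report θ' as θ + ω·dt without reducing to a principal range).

θ' = 2.0944 + -0.25·2.5 = 1.4694
R = v/ω = -2.0/-0.25 = 8.0000
x' = 0.5 + 8.0000·(sin 1.4694 − sin 2.0944) = 1.5307
y' = -4 − 8.0000·(cos 1.4694 − cos 2.0944) = -8.8098

(1.5307, -8.8098, 1.4694)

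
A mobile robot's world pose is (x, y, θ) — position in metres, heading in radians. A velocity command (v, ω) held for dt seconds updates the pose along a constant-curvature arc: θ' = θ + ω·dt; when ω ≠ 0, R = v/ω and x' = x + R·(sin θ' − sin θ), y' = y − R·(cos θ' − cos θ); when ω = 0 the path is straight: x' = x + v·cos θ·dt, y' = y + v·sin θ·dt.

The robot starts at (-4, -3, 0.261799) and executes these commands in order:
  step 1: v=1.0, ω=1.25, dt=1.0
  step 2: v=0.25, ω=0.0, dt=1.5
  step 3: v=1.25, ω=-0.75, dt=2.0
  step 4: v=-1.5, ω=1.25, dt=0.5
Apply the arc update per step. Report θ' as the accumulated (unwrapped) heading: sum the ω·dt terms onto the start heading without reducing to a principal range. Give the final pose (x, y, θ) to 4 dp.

step 1: θ'=1.5118 (R=0.8000) → pose (-3.4084, -2.2744, 1.5118)
step 2: θ'=1.5118 (straight) → pose (-3.3863, -1.9001, 1.5118)
step 3: θ'=0.0118 (R=-1.6667) → pose (-1.7422, -0.3318, 0.0118)
step 4: θ'=0.6368 (R=-1.2000) → pose (-2.4416, -0.5669, 0.6368)

(-2.4416, -0.5669, 0.6368)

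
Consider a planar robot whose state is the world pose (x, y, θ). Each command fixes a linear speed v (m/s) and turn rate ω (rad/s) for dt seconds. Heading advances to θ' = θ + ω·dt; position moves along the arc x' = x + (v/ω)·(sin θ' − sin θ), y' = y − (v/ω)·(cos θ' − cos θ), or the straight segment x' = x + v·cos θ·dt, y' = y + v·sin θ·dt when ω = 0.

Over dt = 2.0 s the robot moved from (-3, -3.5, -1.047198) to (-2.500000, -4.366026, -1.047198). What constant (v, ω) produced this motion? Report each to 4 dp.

Δθ = -1.047198 − -1.047198 = 0.000000
ω = Δθ/dt = 0.000000/2.0 = 0.0000
ω = 0 → v = (Δx·cos θ + Δy·sin θ)/dt = 0.5000

v = 0.5000, ω = 0.0000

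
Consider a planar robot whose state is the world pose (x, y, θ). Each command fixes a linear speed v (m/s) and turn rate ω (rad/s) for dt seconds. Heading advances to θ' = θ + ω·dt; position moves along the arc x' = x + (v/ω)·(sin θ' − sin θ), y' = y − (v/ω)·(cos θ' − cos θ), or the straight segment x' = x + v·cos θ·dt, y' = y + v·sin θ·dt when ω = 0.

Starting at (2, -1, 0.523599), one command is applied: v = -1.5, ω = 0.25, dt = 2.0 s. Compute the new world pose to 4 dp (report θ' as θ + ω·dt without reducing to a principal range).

(-0.1239, -3.0744, 1.0236)

θ' = 0.5236 + 0.25·2.0 = 1.0236
R = v/ω = -1.5/0.25 = -6.0000
x' = 2 + -6.0000·(sin 1.0236 − sin 0.5236) = -0.1239
y' = -1 − -6.0000·(cos 1.0236 − cos 0.5236) = -3.0744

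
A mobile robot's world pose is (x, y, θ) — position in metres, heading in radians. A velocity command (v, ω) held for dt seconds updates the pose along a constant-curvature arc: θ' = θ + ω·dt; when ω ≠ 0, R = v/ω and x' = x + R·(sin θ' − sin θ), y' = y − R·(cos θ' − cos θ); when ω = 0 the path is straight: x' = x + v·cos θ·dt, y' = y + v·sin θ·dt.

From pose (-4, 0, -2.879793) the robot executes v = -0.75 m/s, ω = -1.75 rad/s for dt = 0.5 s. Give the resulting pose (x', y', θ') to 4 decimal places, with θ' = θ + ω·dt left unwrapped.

θ' = -2.8798 + -1.75·0.5 = -3.7548
R = v/ω = -0.75/-1.75 = 0.4286
x' = -4 + 0.4286·(sin -3.7548 − sin -2.8798) = -3.6424
y' = 0 − 0.4286·(cos -3.7548 − cos -2.8798) = -0.0635

(-3.6424, -0.0635, -3.7548)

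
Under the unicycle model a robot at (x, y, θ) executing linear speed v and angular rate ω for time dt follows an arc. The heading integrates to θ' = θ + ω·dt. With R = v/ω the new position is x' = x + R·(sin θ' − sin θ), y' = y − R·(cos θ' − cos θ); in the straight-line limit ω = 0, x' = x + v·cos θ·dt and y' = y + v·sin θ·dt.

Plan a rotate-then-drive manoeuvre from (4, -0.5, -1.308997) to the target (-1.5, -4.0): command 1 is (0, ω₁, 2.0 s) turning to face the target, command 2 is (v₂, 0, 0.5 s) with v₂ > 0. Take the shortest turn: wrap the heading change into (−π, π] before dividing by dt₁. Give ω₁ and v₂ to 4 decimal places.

heading to target = atan2(-4−-0.5, -1.5−4) = -2.5749
Δθ = wrap(-2.5749 − -1.3090) = -1.2659; ω₁ = Δθ/dt₁ = -0.6329
distance = √((-1.5−4)² + (-4−-0.5)²) = 6.5192; v₂ = distance/dt₂ = 13.0384

ω₁ = -0.6329, v₂ = 13.0384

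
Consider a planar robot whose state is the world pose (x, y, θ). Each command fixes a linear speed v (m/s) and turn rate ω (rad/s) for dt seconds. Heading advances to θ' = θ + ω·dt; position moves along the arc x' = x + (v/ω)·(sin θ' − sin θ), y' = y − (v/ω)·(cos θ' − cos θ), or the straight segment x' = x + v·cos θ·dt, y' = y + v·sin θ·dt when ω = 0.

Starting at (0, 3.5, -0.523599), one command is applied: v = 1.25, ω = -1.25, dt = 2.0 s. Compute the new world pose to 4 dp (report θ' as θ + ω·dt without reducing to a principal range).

(-0.3823, 1.6409, -3.0236)

θ' = -0.5236 + -1.25·2.0 = -3.0236
R = v/ω = 1.25/-1.25 = -1.0000
x' = 0 + -1.0000·(sin -3.0236 − sin -0.5236) = -0.3823
y' = 3.5 − -1.0000·(cos -3.0236 − cos -0.5236) = 1.6409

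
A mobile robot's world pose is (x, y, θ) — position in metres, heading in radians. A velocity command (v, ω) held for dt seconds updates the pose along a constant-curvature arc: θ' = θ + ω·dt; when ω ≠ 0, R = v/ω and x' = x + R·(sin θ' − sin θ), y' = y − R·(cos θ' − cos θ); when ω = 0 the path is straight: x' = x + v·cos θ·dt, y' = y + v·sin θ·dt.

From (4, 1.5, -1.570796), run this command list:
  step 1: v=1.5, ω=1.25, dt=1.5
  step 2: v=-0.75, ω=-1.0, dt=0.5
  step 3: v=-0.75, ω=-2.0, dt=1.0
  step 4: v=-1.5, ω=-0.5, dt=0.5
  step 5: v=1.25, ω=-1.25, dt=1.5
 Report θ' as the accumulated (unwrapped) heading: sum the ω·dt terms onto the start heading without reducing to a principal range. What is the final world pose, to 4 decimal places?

step 1: θ'=0.3042 (R=1.2000) → pose (5.5594, 0.3551, 0.3042)
step 2: θ'=-0.1958 (R=0.7500) → pose (5.1889, 0.3350, -0.1958)
step 3: θ'=-2.1958 (R=0.3750) → pose (4.9577, 0.9222, -2.1958)
step 4: θ'=-2.4458 (R=3.0000) → pose (5.4676, 1.4696, -2.4458)
step 5: θ'=-4.3208 (R=-1.0000) → pose (3.9023, 1.8555, -4.3208)

(3.9023, 1.8555, -4.3208)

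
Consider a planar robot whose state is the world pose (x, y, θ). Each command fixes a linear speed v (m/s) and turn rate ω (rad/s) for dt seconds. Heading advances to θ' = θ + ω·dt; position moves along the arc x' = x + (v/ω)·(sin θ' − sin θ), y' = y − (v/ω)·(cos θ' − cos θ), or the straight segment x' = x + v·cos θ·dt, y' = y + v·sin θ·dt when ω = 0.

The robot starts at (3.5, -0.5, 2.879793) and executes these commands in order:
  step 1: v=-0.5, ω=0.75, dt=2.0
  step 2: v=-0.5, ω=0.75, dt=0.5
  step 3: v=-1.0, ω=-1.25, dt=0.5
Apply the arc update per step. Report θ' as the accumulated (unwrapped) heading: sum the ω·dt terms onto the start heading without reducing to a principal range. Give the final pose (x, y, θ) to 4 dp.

step 1: θ'=4.3798 (R=-0.6667) → pose (4.3027, -0.0737, 4.3798)
step 2: θ'=4.7548 (R=-0.6667) → pose (4.3386, 0.1722, 4.7548)
step 3: θ'=4.1298 (R=0.8000) → pose (4.4699, 0.6463, 4.1298)

(4.4699, 0.6463, 4.1298)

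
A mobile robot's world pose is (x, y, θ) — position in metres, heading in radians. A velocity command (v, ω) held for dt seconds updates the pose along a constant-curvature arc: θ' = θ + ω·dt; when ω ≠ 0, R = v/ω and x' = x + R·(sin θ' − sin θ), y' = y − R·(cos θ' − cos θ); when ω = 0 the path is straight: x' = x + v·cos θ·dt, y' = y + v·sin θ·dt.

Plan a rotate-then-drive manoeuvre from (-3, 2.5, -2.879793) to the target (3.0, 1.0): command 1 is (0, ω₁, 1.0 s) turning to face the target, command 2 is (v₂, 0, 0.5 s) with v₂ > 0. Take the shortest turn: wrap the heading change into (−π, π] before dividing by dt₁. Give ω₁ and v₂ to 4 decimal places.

heading to target = atan2(1−2.5, 3−-3) = -0.2450
Δθ = wrap(-0.2450 − -2.8798) = 2.6348; ω₁ = Δθ/dt₁ = 2.6348
distance = √((3−-3)² + (1−2.5)²) = 6.1847; v₂ = distance/dt₂ = 12.3693

ω₁ = 2.6348, v₂ = 12.3693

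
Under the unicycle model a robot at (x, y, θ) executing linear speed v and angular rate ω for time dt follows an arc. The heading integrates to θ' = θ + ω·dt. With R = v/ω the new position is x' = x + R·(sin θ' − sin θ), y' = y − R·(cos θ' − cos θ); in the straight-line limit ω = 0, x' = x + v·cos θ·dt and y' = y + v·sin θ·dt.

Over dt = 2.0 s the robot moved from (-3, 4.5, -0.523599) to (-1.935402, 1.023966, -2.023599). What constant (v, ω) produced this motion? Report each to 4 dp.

v = 2.0000, ω = -0.7500

Δθ = -2.023599 − -0.523599 = -1.500000
ω = Δθ/dt = -1.500000/2.0 = -0.7500
R = −Δy/(cos θ' − cos θ) = -2.6667
v = R·ω = -2.6667·-0.7500 = 2.0000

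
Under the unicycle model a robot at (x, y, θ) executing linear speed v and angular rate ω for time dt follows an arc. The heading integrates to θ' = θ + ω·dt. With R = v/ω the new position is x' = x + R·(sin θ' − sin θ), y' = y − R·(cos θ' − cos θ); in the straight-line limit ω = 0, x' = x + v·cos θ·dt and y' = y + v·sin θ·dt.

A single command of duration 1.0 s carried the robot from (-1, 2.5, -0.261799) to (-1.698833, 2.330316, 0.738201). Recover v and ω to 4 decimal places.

Δθ = 0.738201 − -0.261799 = 1.000000
ω = Δθ/dt = 1.000000/1.0 = 1.0000
R = Δx/(sin θ' − sin θ) = -0.7500
v = R·ω = -0.7500·1.0000 = -0.7500

v = -0.7500, ω = 1.0000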